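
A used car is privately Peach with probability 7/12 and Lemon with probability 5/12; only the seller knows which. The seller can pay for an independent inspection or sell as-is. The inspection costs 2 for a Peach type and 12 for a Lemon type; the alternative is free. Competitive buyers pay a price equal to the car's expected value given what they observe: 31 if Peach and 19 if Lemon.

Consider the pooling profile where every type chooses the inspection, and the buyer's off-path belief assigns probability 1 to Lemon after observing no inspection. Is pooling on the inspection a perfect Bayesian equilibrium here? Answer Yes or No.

No

On path, the buyer holds the prior and pays 7/12·31 + 5/12·19 = 26. Off path (no inspection), believing Lemon, it pays 19.
Peach: the inspection nets 26 − 2 = 24; no inspection nets 19. Peach stays.
Lemon: the inspection nets 26 − 12 = 14; no inspection nets 19. Lemon would deviate.
A type deviates, so pooling fails.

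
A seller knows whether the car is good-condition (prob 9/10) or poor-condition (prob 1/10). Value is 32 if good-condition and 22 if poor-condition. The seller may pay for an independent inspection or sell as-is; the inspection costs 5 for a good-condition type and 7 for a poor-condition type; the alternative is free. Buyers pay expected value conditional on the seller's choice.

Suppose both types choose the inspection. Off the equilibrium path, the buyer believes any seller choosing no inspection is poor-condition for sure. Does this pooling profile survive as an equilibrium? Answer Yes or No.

Yes

On path, the buyer holds the prior and pays 9/10·32 + 1/10·22 = 31. Off path (no inspection), believing poor-condition, it pays 22.
good-condition: the inspection nets 31 − 5 = 26; no inspection nets 22. good-condition stays.
poor-condition: the inspection nets 31 − 7 = 24; no inspection nets 22. poor-condition stays.
No type deviates, so pooling is sustained.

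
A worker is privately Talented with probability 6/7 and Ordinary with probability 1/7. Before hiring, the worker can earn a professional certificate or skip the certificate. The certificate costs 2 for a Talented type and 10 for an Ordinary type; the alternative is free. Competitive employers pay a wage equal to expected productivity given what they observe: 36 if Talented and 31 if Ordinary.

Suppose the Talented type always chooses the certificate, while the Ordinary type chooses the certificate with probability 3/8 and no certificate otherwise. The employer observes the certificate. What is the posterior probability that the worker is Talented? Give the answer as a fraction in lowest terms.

16/17

P(the certificate) = (6/7)·1 + (1/7)·(3/8) = 51/56.
By Bayes' rule, P(Talented | the certificate) = (6/7) / (51/56) = 16/17.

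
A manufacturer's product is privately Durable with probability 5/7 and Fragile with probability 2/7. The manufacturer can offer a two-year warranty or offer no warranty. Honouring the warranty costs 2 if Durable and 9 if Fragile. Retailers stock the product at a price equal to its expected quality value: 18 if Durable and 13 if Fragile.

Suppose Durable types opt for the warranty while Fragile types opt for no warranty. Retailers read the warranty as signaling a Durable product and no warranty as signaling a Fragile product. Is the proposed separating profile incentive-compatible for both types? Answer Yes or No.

Yes

Under these beliefs, the warranty earns price 18 and no warranty earns price 13.
Durable: the warranty nets 18 − 2 = 16; no warranty nets 13. Durable prefers the warranty.
Fragile: the warranty nets 18 − 9 = 9; no warranty nets 13. Fragile prefers no warranty.
Neither type deviates, so the separating profile is an equilibrium.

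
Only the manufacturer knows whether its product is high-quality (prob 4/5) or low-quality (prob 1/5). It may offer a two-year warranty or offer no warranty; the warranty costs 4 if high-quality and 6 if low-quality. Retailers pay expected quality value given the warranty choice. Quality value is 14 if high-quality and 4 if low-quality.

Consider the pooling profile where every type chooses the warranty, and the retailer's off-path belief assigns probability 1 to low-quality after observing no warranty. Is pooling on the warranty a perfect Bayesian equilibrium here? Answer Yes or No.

Yes

On path, the retailer holds the prior and pays 4/5·14 + 1/5·4 = 12. Off path (no warranty), believing low-quality, it pays 4.
high-quality: the warranty nets 12 − 4 = 8; no warranty nets 4. high-quality stays.
low-quality: the warranty nets 12 − 6 = 6; no warranty nets 4. low-quality stays.
No type deviates, so pooling is sustained.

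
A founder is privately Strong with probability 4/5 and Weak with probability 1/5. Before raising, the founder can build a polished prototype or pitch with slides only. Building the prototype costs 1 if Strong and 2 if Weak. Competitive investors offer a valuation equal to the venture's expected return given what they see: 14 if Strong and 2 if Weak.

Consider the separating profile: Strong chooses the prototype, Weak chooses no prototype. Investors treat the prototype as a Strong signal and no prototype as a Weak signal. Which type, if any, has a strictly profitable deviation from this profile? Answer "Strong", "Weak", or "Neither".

Weak

The prototype pays 14; no prototype pays 2.
Strong: assigned the prototype, nets 14 − 1 = 13; deviating to no prototype nets 2.
Weak: assigned no prototype, nets 2; deviating to the prototype nets 14 − 2 = 12.
The Weak type gains 10 by deviating.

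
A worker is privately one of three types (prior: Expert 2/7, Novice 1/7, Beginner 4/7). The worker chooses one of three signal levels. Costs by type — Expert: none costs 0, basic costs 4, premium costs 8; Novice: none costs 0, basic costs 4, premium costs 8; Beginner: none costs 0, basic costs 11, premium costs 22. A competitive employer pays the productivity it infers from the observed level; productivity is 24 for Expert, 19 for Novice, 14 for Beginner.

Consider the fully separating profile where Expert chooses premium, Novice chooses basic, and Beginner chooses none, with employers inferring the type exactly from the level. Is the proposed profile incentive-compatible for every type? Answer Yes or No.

Separating wages: premium → 24, basic → 19, none → 14.
Expert (assigned premium): none: 14 − 0 = 14; basic: 19 − 4 = 15; premium: 24 − 8 = 16. Expert stays.
Novice (assigned basic): none: 14 − 0 = 14; basic: 19 − 4 = 15; premium: 24 − 8 = 16. Novice prefers premium.
Beginner (assigned none): none: 14 − 0 = 14; basic: 19 − 11 = 8; premium: 24 − 22 = 2. Beginner stays.
At least one type deviates; the separating profile fails.

No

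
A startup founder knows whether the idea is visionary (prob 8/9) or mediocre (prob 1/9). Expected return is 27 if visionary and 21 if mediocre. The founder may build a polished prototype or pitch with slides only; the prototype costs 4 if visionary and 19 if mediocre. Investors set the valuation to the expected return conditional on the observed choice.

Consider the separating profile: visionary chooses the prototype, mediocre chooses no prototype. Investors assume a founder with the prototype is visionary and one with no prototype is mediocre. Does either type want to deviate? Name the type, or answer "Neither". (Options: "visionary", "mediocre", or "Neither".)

The prototype pays 27; no prototype pays 21.
visionary: assigned the prototype, nets 27 − 4 = 23; deviating to no prototype nets 21.
mediocre: assigned no prototype, nets 21; deviating to the prototype nets 27 − 19 = 8.
Both types strictly prefer their assigned action; no profitable deviation.

Neither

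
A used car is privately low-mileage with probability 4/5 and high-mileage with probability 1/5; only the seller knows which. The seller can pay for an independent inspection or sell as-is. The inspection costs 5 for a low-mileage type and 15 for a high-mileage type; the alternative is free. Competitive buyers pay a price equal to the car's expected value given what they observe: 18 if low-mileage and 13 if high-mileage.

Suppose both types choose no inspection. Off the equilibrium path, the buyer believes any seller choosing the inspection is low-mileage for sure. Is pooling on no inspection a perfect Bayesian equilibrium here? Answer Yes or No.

On path, the buyer holds the prior and pays 4/5·18 + 1/5·13 = 17. Off path (the inspection), believing low-mileage, it pays 18.
low-mileage: no inspection nets 17; the inspection nets 18 − 5 = 13. low-mileage stays.
high-mileage: no inspection nets 17; the inspection nets 18 − 15 = 3. high-mileage stays.
No type deviates, so pooling is sustained.

Yes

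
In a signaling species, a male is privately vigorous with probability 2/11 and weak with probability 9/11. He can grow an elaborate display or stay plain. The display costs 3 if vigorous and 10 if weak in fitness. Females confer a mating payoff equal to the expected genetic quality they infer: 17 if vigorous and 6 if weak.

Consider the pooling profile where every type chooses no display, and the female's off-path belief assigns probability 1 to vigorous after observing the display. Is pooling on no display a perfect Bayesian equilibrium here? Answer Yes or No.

No

On path, the female holds the prior and pays 2/11·17 + 9/11·6 = 8. Off path (the display), believing vigorous, it pays 17.
vigorous: no display nets 8; the display nets 17 − 3 = 14. vigorous would deviate.
weak: no display nets 8; the display nets 17 − 10 = 7. weak stays.
A type deviates, so pooling fails.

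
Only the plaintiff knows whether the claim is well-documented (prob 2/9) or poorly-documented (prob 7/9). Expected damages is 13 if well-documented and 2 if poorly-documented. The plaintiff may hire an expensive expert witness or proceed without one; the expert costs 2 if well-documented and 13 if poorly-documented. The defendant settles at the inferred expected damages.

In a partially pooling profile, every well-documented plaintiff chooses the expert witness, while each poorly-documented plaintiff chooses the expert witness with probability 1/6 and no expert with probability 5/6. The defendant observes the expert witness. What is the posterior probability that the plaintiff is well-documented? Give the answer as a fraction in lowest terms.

12/19

P(the expert witness) = (2/9)·1 + (7/9)·(1/6) = 19/54.
By Bayes' rule, P(well-documented | the expert witness) = (2/9) / (19/54) = 12/19.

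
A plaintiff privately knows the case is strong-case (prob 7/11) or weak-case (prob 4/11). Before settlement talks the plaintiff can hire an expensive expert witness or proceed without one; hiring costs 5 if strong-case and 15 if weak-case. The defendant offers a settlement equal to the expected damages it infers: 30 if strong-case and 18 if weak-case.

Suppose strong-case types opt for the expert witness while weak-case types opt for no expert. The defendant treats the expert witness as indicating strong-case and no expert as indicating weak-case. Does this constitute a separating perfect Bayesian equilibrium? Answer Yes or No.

Yes

Under these beliefs, the expert witness earns settlement 30 and no expert earns settlement 18.
strong-case: the expert witness nets 30 − 5 = 25; no expert nets 18. strong-case prefers the expert witness.
weak-case: the expert witness nets 30 − 15 = 15; no expert nets 18. weak-case prefers no expert.
Neither type deviates, so the separating profile is an equilibrium.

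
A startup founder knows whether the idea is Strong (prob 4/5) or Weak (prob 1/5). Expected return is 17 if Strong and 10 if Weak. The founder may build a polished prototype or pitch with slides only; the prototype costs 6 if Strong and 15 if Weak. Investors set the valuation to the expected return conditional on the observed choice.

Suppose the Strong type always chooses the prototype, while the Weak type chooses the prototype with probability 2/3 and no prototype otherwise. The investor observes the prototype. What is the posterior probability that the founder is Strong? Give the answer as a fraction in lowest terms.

P(the prototype) = (4/5)·1 + (1/5)·(2/3) = 14/15.
By Bayes' rule, P(Strong | the prototype) = (4/5) / (14/15) = 6/7.

6/7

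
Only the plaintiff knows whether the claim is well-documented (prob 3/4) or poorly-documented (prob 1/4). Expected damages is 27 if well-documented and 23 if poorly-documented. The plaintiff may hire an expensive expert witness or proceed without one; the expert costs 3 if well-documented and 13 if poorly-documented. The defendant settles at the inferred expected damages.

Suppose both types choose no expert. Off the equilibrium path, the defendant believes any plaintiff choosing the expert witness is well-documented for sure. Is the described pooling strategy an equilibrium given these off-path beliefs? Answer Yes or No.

On path, the defendant holds the prior and pays 3/4·27 + 1/4·23 = 26. Off path (the expert witness), believing well-documented, it pays 27.
well-documented: no expert nets 26; the expert witness nets 27 − 3 = 24. well-documented stays.
poorly-documented: no expert nets 26; the expert witness nets 27 − 13 = 14. poorly-documented stays.
No type deviates, so pooling is sustained.

Yes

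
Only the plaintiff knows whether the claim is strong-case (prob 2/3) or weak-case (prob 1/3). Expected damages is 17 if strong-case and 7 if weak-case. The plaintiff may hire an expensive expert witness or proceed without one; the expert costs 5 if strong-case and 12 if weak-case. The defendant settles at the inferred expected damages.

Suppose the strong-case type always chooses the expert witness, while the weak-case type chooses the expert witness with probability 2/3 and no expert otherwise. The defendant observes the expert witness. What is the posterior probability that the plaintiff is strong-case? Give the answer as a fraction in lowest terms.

3/4

P(the expert witness) = (2/3)·1 + (1/3)·(2/3) = 8/9.
By Bayes' rule, P(strong-case | the expert witness) = (2/3) / (8/9) = 3/4.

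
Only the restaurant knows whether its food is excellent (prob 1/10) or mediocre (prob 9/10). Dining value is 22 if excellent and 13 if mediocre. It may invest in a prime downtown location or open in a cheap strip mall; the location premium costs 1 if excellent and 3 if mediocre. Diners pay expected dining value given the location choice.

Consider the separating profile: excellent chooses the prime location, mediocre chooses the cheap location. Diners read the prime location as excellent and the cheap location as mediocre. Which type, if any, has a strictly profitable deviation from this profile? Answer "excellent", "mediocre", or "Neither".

mediocre

The prime location pays 22; the cheap location pays 13.
excellent: assigned the prime location, nets 22 − 1 = 21; deviating to the cheap location nets 13.
mediocre: assigned the cheap location, nets 13; deviating to the prime location nets 22 − 3 = 19.
The mediocre type gains 6 by deviating.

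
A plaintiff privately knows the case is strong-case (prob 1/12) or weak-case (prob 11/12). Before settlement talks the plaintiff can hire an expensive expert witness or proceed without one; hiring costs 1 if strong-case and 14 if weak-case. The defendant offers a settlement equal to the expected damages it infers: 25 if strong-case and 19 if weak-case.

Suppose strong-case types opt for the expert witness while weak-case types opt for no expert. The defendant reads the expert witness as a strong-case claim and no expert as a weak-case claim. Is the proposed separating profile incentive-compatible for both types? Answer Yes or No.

Yes

Under these beliefs, the expert witness earns settlement 25 and no expert earns settlement 19.
strong-case: the expert witness nets 25 − 1 = 24; no expert nets 19. strong-case prefers the expert witness.
weak-case: the expert witness nets 25 − 14 = 11; no expert nets 19. weak-case prefers no expert.
Neither type deviates, so the separating profile is an equilibrium.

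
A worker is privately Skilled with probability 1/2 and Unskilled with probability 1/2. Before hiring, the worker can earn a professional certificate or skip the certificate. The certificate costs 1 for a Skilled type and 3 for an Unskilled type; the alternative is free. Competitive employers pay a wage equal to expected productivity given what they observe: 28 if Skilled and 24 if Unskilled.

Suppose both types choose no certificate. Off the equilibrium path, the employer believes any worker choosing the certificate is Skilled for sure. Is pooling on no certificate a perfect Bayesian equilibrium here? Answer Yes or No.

No

On path, the employer holds the prior and pays 1/2·28 + 1/2·24 = 26. Off path (the certificate), believing Skilled, it pays 28.
Skilled: no certificate nets 26; the certificate nets 28 − 1 = 27. Skilled would deviate.
Unskilled: no certificate nets 26; the certificate nets 28 − 3 = 25. Unskilled stays.
A type deviates, so pooling fails.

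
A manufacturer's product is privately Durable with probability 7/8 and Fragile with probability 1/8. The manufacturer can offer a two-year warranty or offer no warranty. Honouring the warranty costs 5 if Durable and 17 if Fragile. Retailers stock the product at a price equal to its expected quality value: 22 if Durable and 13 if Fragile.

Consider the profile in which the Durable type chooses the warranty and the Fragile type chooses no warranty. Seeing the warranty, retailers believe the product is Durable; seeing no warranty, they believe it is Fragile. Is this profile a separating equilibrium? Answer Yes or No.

Under these beliefs, the warranty earns price 22 and no warranty earns price 13.
Durable: the warranty nets 22 − 5 = 17; no warranty nets 13. Durable prefers the warranty.
Fragile: the warranty nets 22 − 17 = 5; no warranty nets 13. Fragile prefers no warranty.
Neither type deviates, so the separating profile is an equilibrium.

Yes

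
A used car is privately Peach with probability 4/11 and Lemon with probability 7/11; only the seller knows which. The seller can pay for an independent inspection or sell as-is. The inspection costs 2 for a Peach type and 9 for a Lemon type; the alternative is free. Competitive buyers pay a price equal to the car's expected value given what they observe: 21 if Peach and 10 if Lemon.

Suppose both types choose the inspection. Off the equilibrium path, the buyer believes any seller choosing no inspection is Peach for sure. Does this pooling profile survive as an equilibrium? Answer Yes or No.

No

On path, the buyer holds the prior and pays 4/11·21 + 7/11·10 = 14. Off path (no inspection), believing Peach, it pays 21.
Peach: the inspection nets 14 − 2 = 12; no inspection nets 21. Peach would deviate.
Lemon: the inspection nets 14 − 9 = 5; no inspection nets 21. Lemon would deviate.
A type deviates, so pooling fails.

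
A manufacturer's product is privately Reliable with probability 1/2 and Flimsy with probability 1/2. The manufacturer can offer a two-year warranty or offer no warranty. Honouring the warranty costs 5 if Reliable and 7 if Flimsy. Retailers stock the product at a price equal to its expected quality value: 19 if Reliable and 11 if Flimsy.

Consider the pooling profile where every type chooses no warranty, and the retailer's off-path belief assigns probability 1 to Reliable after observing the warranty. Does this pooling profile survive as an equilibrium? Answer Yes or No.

Yes

On path, the retailer holds the prior and pays 1/2·19 + 1/2·11 = 15. Off path (the warranty), believing Reliable, it pays 19.
Reliable: no warranty nets 15; the warranty nets 19 − 5 = 14. Reliable stays.
Flimsy: no warranty nets 15; the warranty nets 19 − 7 = 12. Flimsy stays.
No type deviates, so pooling is sustained.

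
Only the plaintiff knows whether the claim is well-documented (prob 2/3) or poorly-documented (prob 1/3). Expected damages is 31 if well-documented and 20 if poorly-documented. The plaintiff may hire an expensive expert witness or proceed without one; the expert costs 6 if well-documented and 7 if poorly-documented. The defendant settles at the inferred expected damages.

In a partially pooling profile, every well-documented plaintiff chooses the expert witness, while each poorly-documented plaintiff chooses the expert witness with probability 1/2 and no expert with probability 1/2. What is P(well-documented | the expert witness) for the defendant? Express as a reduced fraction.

4/5

P(the expert witness) = (2/3)·1 + (1/3)·(1/2) = 5/6.
By Bayes' rule, P(well-documented | the expert witness) = (2/3) / (5/6) = 4/5.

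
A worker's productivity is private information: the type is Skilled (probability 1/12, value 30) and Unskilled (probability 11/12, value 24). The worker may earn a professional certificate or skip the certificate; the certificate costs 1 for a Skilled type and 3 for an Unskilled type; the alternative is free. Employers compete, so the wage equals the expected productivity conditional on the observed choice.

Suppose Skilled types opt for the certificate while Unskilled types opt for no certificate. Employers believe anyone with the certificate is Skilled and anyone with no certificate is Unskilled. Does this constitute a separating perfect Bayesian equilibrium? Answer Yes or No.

No

Under these beliefs, the certificate earns wage 30 and no certificate earns wage 24.
Skilled: the certificate nets 30 − 1 = 29; no certificate nets 24. Skilled prefers the certificate.
Unskilled: the certificate nets 30 − 3 = 27; no certificate nets 24. Unskilled would deviate to the certificate.
Unskilled has a profitable deviation, so the profile is not an equilibrium.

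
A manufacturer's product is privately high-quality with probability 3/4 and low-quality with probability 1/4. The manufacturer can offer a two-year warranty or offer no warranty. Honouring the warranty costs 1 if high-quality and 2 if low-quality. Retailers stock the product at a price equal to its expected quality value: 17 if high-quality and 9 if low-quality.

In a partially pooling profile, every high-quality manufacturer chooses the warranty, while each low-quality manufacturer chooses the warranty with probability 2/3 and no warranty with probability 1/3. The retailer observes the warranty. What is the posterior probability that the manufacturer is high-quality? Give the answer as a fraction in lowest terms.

P(the warranty) = (3/4)·1 + (1/4)·(2/3) = 11/12.
By Bayes' rule, P(high-quality | the warranty) = (3/4) / (11/12) = 9/11.

9/11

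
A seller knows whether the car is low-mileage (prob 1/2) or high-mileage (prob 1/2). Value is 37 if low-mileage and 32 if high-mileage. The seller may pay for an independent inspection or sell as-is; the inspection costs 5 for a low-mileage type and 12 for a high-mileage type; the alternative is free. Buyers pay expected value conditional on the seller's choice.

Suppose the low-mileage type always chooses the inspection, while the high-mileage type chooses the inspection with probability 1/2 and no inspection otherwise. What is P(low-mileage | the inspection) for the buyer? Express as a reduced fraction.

P(the inspection) = (1/2)·1 + (1/2)·(1/2) = 3/4.
By Bayes' rule, P(low-mileage | the inspection) = (1/2) / (3/4) = 2/3.

2/3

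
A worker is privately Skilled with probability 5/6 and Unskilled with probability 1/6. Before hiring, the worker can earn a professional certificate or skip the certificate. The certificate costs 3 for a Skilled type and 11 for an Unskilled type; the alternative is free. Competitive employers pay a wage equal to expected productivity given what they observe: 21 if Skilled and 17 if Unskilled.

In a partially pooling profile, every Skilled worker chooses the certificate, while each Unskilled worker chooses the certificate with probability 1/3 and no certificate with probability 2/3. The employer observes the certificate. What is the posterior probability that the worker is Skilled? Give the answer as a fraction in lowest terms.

P(the certificate) = (5/6)·1 + (1/6)·(1/3) = 8/9.
By Bayes' rule, P(Skilled | the certificate) = (5/6) / (8/9) = 15/16.

15/16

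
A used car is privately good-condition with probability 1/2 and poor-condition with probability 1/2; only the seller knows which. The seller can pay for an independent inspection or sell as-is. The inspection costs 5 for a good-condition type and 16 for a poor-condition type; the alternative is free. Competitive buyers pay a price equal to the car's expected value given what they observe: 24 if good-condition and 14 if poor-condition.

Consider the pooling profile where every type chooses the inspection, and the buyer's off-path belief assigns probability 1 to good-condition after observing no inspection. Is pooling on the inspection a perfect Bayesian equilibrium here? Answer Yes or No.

On path, the buyer holds the prior and pays 1/2·24 + 1/2·14 = 19. Off path (no inspection), believing good-condition, it pays 24.
good-condition: the inspection nets 19 − 5 = 14; no inspection nets 24. good-condition would deviate.
poor-condition: the inspection nets 19 − 16 = 3; no inspection nets 24. poor-condition would deviate.
A type deviates, so pooling fails.

No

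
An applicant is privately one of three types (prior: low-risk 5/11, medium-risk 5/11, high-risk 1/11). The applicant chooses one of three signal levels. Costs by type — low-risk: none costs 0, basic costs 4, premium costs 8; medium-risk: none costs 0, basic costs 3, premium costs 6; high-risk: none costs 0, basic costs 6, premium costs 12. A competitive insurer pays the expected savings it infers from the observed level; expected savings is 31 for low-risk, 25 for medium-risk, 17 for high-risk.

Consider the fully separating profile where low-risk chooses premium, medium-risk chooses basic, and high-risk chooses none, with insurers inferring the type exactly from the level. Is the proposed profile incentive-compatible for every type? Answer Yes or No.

Separating rebates: premium → 31, basic → 25, none → 17.
low-risk (assigned premium): none: 17 − 0 = 17; basic: 25 − 4 = 21; premium: 31 − 8 = 23. low-risk stays.
medium-risk (assigned basic): none: 17 − 0 = 17; basic: 25 − 3 = 22; premium: 31 − 6 = 25. medium-risk prefers premium.
high-risk (assigned none): none: 17 − 0 = 17; basic: 25 − 6 = 19; premium: 31 − 12 = 19. high-risk prefers basic.
At least one type deviates; the separating profile fails.

No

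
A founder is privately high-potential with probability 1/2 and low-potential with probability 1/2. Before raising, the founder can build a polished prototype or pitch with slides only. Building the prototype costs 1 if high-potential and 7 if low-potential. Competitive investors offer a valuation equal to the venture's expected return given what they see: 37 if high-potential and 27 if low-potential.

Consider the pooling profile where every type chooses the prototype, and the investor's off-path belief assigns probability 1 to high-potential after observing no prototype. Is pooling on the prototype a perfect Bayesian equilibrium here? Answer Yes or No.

No

On path, the investor holds the prior and pays 1/2·37 + 1/2·27 = 32. Off path (no prototype), believing high-potential, it pays 37.
high-potential: the prototype nets 32 − 1 = 31; no prototype nets 37. high-potential would deviate.
low-potential: the prototype nets 32 − 7 = 25; no prototype nets 37. low-potential would deviate.
A type deviates, so pooling fails.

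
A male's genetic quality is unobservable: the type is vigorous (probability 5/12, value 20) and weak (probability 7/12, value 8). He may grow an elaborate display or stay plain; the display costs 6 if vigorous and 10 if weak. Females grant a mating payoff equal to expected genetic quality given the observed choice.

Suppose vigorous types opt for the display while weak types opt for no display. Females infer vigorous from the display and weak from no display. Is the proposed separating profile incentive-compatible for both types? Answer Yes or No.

No

Under these beliefs, the display earns mating payoff 20 and no display earns mating payoff 8.
vigorous: the display nets 20 − 6 = 14; no display nets 8. vigorous prefers the display.
weak: the display nets 20 − 10 = 10; no display nets 8. weak would deviate to the display.
weak has a profitable deviation, so the profile is not an equilibrium.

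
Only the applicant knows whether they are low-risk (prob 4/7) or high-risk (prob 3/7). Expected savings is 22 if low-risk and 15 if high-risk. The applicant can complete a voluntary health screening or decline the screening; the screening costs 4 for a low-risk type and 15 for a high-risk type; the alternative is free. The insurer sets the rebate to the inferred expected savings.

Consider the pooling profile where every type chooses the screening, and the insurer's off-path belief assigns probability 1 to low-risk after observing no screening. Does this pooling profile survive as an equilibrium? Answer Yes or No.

No

On path, the insurer holds the prior and pays 4/7·22 + 3/7·15 = 19. Off path (no screening), believing low-risk, it pays 22.
low-risk: the screening nets 19 − 4 = 15; no screening nets 22. low-risk would deviate.
high-risk: the screening nets 19 − 15 = 4; no screening nets 22. high-risk would deviate.
A type deviates, so pooling fails.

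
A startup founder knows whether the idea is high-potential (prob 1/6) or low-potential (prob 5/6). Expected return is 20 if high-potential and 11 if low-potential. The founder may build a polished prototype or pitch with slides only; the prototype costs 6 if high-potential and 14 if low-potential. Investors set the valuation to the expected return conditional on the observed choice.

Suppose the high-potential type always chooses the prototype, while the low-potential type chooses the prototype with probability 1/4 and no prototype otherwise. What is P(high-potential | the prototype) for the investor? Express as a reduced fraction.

4/9

P(the prototype) = (1/6)·1 + (5/6)·(1/4) = 3/8.
By Bayes' rule, P(high-potential | the prototype) = (1/6) / (3/8) = 4/9.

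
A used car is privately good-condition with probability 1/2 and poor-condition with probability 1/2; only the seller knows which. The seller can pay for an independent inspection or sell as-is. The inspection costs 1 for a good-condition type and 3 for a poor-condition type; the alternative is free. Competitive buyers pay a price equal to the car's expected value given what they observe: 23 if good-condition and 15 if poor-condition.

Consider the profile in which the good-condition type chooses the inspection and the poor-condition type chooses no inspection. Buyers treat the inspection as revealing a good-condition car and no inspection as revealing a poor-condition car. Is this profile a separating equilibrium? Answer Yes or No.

No

Under these beliefs, the inspection earns price 23 and no inspection earns price 15.
good-condition: the inspection nets 23 − 1 = 22; no inspection nets 15. good-condition prefers the inspection.
poor-condition: the inspection nets 23 − 3 = 20; no inspection nets 15. poor-condition would deviate to the inspection.
poor-condition has a profitable deviation, so the profile is not an equilibrium.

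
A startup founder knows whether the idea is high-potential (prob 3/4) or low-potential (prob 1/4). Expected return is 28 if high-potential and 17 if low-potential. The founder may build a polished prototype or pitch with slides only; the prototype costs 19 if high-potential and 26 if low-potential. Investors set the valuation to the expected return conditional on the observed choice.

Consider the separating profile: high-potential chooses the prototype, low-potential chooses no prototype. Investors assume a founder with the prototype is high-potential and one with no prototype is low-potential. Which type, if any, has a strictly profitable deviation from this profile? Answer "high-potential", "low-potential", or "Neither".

high-potential

The prototype pays 28; no prototype pays 17.
high-potential: assigned the prototype, nets 28 − 19 = 9; deviating to no prototype nets 17.
low-potential: assigned no prototype, nets 17; deviating to the prototype nets 28 − 26 = 2.
The high-potential type gains 8 by deviating.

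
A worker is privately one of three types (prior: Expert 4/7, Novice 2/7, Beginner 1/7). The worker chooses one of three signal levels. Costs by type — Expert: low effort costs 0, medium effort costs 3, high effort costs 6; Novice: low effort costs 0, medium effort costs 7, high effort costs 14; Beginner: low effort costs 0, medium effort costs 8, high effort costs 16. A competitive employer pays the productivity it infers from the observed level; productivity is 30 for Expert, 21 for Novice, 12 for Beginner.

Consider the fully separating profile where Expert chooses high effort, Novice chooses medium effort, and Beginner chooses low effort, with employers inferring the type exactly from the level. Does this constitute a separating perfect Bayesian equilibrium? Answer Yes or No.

Separating wages: high effort → 30, medium effort → 21, low effort → 12.
Expert (assigned high effort): low effort: 12 − 0 = 12; medium effort: 21 − 3 = 18; high effort: 30 − 6 = 24. Expert stays.
Novice (assigned medium effort): low effort: 12 − 0 = 12; medium effort: 21 − 7 = 14; high effort: 30 − 14 = 16. Novice prefers high effort.
Beginner (assigned low effort): low effort: 12 − 0 = 12; medium effort: 21 − 8 = 13; high effort: 30 − 16 = 14. Beginner prefers high effort.
At least one type deviates; the separating profile fails.

No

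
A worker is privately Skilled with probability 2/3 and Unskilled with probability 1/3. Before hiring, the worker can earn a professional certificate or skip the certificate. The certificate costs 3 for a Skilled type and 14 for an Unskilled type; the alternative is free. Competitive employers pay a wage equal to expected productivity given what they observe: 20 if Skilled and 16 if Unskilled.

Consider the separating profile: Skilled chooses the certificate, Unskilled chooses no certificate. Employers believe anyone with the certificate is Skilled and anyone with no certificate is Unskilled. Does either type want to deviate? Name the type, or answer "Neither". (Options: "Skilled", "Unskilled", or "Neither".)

The certificate pays 20; no certificate pays 16.
Skilled: assigned the certificate, nets 20 − 3 = 17; deviating to no certificate nets 16.
Unskilled: assigned no certificate, nets 16; deviating to the certificate nets 20 − 14 = 6.
Both types strictly prefer their assigned action; no profitable deviation.

Neither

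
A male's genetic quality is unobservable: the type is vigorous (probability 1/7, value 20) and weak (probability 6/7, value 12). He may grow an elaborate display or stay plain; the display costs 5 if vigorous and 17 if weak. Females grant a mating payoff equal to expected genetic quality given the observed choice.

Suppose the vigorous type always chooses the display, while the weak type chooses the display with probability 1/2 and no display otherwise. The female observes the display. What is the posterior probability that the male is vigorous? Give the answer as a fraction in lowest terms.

P(the display) = (1/7)·1 + (6/7)·(1/2) = 4/7.
By Bayes' rule, P(vigorous | the display) = (1/7) / (4/7) = 1/4.

1/4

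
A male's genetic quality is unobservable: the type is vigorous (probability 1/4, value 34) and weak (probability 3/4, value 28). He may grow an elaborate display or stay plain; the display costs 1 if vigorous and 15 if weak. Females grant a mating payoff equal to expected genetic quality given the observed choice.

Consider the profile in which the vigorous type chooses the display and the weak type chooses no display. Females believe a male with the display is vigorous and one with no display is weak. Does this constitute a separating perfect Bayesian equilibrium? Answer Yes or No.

Under these beliefs, the display earns mating payoff 34 and no display earns mating payoff 28.
vigorous: the display nets 34 − 1 = 33; no display nets 28. vigorous prefers the display.
weak: the display nets 34 − 15 = 19; no display nets 28. weak prefers no display.
Neither type deviates, so the separating profile is an equilibrium.

Yes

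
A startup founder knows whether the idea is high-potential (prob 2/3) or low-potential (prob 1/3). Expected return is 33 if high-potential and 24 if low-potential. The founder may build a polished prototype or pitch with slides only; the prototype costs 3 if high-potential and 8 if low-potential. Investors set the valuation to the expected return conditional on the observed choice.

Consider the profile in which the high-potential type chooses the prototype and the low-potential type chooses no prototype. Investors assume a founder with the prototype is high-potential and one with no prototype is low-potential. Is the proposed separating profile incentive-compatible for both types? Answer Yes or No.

Under these beliefs, the prototype earns valuation 33 and no prototype earns valuation 24.
high-potential: the prototype nets 33 − 3 = 30; no prototype nets 24. high-potential prefers the prototype.
low-potential: the prototype nets 33 − 8 = 25; no prototype nets 24. low-potential would deviate to the prototype.
low-potential has a profitable deviation, so the profile is not an equilibrium.

No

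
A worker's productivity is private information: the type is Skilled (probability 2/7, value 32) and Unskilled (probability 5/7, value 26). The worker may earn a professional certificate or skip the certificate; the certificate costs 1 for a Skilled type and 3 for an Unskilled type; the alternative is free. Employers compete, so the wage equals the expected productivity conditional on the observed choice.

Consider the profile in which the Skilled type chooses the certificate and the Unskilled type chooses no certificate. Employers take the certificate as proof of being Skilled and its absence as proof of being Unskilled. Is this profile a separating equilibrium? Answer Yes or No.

No

Under these beliefs, the certificate earns wage 32 and no certificate earns wage 26.
Skilled: the certificate nets 32 − 1 = 31; no certificate nets 26. Skilled prefers the certificate.
Unskilled: the certificate nets 32 − 3 = 29; no certificate nets 26. Unskilled would deviate to the certificate.
Unskilled has a profitable deviation, so the profile is not an equilibrium.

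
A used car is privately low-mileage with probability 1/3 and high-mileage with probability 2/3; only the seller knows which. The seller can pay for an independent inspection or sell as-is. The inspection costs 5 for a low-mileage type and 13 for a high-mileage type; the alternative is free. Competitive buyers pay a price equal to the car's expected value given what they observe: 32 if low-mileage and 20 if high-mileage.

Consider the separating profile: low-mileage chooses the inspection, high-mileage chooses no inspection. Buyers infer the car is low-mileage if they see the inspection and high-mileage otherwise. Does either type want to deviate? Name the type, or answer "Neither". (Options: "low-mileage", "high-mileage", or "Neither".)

Neither

The inspection pays 32; no inspection pays 20.
low-mileage: assigned the inspection, nets 32 − 5 = 27; deviating to no inspection nets 20.
high-mileage: assigned no inspection, nets 20; deviating to the inspection nets 32 − 13 = 19.
Both types strictly prefer their assigned action; no profitable deviation.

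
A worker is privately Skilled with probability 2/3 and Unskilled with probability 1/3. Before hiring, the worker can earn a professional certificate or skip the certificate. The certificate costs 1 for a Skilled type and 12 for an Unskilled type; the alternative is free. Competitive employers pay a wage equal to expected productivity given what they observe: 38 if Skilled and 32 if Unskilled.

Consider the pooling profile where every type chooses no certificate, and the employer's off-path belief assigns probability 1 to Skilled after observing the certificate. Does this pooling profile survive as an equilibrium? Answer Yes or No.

No

On path, the employer holds the prior and pays 2/3·38 + 1/3·32 = 36. Off path (the certificate), believing Skilled, it pays 38.
Skilled: no certificate nets 36; the certificate nets 38 − 1 = 37. Skilled would deviate.
Unskilled: no certificate nets 36; the certificate nets 38 − 12 = 26. Unskilled stays.
A type deviates, so pooling fails.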